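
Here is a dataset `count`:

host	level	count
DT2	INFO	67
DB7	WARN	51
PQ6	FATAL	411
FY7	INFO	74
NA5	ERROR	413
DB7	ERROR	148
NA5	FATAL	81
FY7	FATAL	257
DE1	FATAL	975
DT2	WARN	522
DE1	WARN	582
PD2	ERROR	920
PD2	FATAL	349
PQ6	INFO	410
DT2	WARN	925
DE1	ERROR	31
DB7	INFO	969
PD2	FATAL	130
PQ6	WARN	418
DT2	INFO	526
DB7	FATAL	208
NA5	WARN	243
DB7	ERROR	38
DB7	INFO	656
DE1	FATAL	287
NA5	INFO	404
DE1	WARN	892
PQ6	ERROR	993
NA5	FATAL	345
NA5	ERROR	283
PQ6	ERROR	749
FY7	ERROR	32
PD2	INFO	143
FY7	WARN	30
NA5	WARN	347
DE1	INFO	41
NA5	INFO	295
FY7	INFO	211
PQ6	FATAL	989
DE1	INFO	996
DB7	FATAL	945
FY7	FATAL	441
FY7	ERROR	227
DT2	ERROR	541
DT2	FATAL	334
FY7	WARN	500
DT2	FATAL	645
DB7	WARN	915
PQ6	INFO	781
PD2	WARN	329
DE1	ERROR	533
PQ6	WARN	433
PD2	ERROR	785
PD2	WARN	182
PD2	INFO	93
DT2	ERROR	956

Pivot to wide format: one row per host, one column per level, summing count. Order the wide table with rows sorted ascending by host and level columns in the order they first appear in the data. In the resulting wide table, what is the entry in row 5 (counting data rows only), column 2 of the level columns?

590

With rows sorted ascending by host, row 5 is host=NA5. level columns in first-appearance order: INFO, WARN, FATAL, ERROR; column 2 is WARN.
Long rows with host=NA5, level=WARN: 243 + 347 = 590.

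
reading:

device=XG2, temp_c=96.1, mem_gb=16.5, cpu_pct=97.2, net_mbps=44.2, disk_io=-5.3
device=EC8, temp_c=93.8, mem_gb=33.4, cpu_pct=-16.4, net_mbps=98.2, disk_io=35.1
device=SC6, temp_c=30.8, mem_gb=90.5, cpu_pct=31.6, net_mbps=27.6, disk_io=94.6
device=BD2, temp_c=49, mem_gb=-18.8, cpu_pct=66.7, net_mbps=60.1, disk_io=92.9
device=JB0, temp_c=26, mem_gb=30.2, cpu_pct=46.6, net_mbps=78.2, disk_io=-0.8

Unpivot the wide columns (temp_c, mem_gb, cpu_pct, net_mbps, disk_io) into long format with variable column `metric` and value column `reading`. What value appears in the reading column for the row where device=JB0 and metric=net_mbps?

Unpivoting turns each (device, wide-column) pair into one long row.
The wide cell at row JB0, column net_mbps holds 78.2, so the long row (JB0, net_mbps) has reading=78.2.

78.2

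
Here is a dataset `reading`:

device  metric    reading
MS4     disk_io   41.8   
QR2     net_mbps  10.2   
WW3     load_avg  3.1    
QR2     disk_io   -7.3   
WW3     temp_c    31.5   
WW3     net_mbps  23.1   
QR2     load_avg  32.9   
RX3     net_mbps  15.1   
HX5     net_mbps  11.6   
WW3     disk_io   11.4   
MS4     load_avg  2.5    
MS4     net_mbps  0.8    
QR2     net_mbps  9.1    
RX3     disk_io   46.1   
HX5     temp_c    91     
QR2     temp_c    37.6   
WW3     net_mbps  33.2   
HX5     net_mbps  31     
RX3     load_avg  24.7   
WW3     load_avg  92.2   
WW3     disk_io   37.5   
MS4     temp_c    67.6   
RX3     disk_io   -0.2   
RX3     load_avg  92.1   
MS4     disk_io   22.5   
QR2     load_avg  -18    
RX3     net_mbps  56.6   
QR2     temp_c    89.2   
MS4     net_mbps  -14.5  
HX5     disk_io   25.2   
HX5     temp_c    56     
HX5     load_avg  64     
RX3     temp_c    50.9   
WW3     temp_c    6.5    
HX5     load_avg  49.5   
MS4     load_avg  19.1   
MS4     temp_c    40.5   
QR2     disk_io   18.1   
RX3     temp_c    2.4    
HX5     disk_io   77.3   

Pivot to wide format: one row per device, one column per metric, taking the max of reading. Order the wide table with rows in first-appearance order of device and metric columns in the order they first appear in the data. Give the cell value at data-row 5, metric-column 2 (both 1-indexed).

With rows in first-appearance order of device, row 5 is device=HX5. metric columns in first-appearance order: disk_io, net_mbps, load_avg, temp_c; column 2 is net_mbps.
Long rows with device=HX5, metric=net_mbps: max(11.6, 31) = 31.

31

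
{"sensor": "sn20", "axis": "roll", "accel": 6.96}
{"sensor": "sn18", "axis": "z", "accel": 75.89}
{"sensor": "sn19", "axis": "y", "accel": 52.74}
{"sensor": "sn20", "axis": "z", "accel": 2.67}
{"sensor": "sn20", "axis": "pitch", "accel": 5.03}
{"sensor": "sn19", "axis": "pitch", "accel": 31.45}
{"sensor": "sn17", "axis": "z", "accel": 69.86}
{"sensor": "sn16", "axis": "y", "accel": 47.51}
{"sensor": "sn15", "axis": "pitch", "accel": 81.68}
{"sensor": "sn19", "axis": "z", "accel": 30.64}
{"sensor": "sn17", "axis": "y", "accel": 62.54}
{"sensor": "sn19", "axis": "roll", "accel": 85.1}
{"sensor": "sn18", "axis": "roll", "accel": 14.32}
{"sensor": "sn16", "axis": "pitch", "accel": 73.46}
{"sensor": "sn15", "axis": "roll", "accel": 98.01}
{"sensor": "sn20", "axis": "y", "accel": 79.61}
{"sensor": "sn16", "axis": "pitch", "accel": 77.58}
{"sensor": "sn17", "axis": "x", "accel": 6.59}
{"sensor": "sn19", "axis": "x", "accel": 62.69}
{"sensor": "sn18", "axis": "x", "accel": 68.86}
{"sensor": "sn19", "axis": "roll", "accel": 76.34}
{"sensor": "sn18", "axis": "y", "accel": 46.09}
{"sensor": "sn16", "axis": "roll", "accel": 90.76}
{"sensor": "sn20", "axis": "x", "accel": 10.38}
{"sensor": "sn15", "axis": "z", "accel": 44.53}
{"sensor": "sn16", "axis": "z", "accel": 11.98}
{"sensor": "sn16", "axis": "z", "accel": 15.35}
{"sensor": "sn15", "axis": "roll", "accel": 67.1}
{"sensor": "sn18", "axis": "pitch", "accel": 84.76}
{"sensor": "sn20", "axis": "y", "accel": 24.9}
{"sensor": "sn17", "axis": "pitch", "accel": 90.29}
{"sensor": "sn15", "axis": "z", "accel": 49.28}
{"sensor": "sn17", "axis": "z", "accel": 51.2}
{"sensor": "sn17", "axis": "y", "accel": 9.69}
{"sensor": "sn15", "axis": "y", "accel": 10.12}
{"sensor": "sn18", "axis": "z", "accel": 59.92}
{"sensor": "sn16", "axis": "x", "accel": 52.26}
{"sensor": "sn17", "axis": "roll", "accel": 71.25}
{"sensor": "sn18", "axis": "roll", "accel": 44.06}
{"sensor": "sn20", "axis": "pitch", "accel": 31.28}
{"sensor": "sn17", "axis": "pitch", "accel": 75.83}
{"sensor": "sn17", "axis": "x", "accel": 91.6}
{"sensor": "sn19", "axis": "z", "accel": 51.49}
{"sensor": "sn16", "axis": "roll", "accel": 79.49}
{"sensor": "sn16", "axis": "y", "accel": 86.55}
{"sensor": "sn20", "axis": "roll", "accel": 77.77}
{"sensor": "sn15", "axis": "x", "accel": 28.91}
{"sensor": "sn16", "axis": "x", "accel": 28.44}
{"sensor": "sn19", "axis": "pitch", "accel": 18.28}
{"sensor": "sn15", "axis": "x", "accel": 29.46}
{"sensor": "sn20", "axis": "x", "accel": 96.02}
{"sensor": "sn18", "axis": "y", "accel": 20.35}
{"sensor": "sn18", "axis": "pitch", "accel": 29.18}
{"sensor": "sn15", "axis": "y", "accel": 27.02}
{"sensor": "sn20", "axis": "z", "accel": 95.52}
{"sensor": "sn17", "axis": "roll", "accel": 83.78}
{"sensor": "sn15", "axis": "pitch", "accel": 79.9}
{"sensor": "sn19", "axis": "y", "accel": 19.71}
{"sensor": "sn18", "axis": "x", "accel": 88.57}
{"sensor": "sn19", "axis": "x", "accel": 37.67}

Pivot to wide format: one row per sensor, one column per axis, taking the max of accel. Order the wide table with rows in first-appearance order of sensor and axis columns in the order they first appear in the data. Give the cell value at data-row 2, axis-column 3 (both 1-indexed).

46.09

With rows in first-appearance order of sensor, row 2 is sensor=sn18. axis columns in first-appearance order: roll, z, y, pitch, x; column 3 is y.
Long rows with sensor=sn18, axis=y: max(46.09, 20.35) = 46.09.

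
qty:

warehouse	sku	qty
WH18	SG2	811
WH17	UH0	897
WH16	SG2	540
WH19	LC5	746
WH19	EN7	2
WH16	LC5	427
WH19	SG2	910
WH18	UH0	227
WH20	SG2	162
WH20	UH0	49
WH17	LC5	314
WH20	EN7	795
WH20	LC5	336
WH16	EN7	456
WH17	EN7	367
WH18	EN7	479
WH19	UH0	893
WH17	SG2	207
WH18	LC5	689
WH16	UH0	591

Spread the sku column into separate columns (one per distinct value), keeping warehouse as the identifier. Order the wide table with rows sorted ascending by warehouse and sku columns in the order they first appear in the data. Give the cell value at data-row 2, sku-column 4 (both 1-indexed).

With rows sorted ascending by warehouse, row 2 is warehouse=WH17. sku columns in first-appearance order: SG2, UH0, LC5, EN7; column 4 is EN7.
Long rows with warehouse=WH17, sku=EN7: qty = 367.

367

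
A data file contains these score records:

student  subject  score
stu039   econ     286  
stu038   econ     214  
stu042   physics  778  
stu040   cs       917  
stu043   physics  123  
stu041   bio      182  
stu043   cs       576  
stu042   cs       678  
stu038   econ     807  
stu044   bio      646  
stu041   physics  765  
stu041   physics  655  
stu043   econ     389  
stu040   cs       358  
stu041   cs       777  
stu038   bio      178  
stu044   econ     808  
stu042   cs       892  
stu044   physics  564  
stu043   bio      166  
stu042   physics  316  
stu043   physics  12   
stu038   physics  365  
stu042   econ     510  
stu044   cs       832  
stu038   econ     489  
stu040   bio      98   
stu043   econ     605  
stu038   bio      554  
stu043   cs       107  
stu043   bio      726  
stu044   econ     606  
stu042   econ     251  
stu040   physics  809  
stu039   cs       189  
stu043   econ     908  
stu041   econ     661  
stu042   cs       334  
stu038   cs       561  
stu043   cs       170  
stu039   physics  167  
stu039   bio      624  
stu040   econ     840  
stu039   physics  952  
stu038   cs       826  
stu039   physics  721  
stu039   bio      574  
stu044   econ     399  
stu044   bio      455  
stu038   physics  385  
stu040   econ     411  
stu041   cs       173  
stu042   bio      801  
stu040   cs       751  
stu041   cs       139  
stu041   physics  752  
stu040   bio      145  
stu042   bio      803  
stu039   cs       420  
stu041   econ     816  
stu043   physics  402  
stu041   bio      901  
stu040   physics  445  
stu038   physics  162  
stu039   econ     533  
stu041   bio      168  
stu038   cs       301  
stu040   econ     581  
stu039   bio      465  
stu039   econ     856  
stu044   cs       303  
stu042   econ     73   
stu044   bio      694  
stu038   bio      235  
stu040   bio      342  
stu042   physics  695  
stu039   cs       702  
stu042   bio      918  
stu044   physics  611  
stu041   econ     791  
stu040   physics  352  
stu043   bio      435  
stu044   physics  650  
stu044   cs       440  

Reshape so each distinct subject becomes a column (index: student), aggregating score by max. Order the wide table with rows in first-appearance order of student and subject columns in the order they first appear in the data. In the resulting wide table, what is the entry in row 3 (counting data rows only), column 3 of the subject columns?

892

With rows in first-appearance order of student, row 3 is student=stu042. subject columns in first-appearance order: econ, physics, cs, bio; column 3 is cs.
Long rows with student=stu042, subject=cs: max(678, 892, 334) = 892.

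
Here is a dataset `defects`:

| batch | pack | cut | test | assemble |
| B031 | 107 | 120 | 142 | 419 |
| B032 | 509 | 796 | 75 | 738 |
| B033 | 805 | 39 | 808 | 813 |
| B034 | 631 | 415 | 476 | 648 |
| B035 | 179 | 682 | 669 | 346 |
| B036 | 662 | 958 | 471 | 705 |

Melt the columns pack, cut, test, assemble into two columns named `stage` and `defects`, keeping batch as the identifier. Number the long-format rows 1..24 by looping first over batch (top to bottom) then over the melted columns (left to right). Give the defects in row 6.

24 rows total (6 × 4). Row 6: index ⌊(6-1)/4⌋ = 1 into batch → B032; (6-1) mod 4 = 1 into the melted columns → cut.
So row 6 is (B032, cut, 796); defects = 796.

796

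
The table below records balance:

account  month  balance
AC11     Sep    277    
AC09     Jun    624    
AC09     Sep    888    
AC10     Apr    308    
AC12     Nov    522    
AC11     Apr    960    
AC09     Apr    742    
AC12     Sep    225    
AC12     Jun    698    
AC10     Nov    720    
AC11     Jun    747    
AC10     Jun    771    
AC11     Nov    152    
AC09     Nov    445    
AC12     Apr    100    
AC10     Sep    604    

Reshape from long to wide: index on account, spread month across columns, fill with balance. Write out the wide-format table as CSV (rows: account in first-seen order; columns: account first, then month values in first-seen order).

Columns: account plus the 4 distinct month values (Sep, Jun, Apr, Nov).
For example, row AC11 column Sep takes balance=277 from the long row (AC11, Sep).

account,Sep,Jun,Apr,Nov
AC11,277,747,960,152
AC09,888,624,742,445
AC10,604,771,308,720
AC12,225,698,100,522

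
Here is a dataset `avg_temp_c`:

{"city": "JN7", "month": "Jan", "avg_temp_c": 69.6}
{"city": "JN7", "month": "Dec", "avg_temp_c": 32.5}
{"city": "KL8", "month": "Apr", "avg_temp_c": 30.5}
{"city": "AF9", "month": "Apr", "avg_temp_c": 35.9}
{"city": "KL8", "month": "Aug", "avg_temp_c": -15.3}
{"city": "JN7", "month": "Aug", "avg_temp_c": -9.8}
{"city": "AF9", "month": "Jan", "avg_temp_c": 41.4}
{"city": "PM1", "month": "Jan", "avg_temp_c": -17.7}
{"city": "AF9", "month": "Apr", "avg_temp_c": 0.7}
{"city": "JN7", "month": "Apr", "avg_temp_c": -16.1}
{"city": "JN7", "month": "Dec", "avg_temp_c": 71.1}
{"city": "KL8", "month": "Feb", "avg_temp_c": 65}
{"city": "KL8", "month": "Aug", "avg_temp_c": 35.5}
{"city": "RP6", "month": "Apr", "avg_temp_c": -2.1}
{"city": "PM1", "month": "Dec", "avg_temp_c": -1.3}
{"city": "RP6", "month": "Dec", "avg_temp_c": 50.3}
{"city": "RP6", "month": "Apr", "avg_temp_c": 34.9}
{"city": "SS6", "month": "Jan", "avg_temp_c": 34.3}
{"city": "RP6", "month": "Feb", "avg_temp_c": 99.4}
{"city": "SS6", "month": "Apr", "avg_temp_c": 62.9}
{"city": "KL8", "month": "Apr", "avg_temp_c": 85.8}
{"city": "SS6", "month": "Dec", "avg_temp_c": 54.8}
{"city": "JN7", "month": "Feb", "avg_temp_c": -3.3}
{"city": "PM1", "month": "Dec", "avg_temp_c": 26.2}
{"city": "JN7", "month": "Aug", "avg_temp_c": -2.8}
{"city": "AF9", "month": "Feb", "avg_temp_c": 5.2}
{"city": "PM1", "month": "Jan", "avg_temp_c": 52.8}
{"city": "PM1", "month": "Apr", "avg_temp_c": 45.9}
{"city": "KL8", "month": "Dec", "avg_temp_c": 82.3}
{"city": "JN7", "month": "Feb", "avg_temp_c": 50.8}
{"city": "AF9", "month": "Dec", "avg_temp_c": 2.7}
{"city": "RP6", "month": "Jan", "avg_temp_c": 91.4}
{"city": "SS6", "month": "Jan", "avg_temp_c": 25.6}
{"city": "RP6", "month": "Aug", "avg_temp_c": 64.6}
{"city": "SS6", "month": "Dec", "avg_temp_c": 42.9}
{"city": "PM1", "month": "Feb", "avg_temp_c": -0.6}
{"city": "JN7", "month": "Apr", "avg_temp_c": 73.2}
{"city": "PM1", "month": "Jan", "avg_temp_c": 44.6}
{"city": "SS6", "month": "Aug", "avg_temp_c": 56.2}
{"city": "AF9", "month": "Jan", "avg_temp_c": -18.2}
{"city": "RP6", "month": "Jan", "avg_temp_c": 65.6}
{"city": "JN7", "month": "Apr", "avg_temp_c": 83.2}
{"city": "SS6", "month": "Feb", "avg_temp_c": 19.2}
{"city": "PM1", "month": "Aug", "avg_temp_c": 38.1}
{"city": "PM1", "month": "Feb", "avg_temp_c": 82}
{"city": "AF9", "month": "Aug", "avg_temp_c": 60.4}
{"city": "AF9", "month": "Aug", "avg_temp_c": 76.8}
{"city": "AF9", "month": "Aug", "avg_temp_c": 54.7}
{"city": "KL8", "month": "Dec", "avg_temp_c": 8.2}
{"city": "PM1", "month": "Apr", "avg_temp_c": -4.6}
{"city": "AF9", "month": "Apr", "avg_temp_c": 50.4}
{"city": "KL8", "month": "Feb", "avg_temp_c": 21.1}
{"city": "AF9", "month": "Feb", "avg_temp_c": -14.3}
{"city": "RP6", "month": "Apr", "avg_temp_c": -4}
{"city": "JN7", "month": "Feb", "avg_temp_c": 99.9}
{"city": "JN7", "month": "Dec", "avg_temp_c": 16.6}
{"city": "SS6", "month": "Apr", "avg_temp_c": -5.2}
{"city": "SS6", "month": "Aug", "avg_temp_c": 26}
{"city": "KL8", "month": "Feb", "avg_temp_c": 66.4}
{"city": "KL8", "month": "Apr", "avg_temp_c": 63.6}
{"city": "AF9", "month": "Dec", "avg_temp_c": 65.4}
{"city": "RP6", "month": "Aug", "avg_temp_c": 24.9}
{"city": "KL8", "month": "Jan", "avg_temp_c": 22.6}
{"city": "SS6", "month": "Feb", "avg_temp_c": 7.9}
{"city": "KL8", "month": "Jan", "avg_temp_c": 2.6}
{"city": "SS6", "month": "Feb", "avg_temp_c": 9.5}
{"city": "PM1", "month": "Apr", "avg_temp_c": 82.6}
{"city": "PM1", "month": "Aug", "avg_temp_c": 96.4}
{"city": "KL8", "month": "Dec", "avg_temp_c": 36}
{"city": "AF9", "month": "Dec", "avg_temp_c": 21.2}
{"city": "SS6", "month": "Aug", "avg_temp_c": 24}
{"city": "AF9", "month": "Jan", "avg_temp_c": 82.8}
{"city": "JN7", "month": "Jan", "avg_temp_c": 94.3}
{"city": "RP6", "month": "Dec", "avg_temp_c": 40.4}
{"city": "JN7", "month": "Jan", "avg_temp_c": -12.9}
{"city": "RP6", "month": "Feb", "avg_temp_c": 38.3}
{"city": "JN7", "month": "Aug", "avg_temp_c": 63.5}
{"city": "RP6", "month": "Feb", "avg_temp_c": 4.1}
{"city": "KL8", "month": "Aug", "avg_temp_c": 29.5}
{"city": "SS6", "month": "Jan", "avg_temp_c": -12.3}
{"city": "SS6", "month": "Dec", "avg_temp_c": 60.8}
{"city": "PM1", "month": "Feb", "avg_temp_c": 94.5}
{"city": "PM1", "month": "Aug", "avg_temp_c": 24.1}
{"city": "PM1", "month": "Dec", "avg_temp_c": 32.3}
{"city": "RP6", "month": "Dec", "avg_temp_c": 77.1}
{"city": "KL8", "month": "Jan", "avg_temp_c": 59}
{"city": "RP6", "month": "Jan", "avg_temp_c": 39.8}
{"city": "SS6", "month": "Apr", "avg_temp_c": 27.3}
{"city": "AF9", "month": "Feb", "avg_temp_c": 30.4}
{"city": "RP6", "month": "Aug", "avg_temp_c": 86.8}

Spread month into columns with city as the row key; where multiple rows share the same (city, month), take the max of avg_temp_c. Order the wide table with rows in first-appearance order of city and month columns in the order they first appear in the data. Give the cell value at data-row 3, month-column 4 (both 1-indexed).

76.8

With rows in first-appearance order of city, row 3 is city=AF9. month columns in first-appearance order: Jan, Dec, Apr, Aug, Feb; column 4 is Aug.
Long rows with city=AF9, month=Aug: max(60.4, 76.8, 54.7) = 76.8.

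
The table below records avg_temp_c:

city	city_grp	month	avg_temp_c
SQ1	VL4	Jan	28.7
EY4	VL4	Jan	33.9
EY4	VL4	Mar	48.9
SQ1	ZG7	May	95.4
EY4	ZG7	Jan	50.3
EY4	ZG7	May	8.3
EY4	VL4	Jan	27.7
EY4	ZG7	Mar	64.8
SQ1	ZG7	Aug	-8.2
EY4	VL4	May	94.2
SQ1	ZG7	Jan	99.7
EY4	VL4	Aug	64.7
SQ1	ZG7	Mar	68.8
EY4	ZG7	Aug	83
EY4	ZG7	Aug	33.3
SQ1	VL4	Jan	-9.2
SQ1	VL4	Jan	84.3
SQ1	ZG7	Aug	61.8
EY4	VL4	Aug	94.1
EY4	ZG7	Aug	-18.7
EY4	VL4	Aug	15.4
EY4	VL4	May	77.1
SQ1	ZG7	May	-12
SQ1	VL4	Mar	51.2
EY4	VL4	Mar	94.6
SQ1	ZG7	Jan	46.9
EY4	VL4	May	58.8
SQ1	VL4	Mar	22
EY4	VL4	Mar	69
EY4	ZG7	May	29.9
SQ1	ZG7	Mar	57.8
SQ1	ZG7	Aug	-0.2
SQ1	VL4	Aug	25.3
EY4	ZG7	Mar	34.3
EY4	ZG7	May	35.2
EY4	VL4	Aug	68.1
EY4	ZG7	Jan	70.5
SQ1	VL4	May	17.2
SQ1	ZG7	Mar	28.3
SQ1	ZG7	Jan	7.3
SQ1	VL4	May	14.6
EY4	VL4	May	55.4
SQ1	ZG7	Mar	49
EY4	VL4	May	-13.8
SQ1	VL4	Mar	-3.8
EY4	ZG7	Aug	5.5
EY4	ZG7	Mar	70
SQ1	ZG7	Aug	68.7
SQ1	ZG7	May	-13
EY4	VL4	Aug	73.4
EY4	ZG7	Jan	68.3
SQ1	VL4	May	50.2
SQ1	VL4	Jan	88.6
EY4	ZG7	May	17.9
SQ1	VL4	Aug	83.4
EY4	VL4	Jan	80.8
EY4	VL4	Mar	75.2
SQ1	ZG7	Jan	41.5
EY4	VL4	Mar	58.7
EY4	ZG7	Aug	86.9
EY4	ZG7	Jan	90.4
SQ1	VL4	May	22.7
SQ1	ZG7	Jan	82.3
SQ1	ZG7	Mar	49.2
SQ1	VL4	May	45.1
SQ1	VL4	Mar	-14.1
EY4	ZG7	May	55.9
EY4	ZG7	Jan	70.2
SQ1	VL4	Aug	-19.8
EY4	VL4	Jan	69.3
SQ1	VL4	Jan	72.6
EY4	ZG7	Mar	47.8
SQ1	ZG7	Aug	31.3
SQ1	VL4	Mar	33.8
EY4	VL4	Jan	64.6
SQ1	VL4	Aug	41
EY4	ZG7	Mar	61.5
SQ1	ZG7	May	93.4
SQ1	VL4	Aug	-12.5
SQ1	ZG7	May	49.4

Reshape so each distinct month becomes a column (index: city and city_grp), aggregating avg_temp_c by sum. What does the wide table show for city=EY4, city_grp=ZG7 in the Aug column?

190

Rows with city=EY4, city_grp=ZG7 and month=Aug: avg_temp_c values are 83, 33.3, -18.7, 5.5, 86.9.
83 + 33.3 + -18.7 + 5.5 + 86.9 = 190.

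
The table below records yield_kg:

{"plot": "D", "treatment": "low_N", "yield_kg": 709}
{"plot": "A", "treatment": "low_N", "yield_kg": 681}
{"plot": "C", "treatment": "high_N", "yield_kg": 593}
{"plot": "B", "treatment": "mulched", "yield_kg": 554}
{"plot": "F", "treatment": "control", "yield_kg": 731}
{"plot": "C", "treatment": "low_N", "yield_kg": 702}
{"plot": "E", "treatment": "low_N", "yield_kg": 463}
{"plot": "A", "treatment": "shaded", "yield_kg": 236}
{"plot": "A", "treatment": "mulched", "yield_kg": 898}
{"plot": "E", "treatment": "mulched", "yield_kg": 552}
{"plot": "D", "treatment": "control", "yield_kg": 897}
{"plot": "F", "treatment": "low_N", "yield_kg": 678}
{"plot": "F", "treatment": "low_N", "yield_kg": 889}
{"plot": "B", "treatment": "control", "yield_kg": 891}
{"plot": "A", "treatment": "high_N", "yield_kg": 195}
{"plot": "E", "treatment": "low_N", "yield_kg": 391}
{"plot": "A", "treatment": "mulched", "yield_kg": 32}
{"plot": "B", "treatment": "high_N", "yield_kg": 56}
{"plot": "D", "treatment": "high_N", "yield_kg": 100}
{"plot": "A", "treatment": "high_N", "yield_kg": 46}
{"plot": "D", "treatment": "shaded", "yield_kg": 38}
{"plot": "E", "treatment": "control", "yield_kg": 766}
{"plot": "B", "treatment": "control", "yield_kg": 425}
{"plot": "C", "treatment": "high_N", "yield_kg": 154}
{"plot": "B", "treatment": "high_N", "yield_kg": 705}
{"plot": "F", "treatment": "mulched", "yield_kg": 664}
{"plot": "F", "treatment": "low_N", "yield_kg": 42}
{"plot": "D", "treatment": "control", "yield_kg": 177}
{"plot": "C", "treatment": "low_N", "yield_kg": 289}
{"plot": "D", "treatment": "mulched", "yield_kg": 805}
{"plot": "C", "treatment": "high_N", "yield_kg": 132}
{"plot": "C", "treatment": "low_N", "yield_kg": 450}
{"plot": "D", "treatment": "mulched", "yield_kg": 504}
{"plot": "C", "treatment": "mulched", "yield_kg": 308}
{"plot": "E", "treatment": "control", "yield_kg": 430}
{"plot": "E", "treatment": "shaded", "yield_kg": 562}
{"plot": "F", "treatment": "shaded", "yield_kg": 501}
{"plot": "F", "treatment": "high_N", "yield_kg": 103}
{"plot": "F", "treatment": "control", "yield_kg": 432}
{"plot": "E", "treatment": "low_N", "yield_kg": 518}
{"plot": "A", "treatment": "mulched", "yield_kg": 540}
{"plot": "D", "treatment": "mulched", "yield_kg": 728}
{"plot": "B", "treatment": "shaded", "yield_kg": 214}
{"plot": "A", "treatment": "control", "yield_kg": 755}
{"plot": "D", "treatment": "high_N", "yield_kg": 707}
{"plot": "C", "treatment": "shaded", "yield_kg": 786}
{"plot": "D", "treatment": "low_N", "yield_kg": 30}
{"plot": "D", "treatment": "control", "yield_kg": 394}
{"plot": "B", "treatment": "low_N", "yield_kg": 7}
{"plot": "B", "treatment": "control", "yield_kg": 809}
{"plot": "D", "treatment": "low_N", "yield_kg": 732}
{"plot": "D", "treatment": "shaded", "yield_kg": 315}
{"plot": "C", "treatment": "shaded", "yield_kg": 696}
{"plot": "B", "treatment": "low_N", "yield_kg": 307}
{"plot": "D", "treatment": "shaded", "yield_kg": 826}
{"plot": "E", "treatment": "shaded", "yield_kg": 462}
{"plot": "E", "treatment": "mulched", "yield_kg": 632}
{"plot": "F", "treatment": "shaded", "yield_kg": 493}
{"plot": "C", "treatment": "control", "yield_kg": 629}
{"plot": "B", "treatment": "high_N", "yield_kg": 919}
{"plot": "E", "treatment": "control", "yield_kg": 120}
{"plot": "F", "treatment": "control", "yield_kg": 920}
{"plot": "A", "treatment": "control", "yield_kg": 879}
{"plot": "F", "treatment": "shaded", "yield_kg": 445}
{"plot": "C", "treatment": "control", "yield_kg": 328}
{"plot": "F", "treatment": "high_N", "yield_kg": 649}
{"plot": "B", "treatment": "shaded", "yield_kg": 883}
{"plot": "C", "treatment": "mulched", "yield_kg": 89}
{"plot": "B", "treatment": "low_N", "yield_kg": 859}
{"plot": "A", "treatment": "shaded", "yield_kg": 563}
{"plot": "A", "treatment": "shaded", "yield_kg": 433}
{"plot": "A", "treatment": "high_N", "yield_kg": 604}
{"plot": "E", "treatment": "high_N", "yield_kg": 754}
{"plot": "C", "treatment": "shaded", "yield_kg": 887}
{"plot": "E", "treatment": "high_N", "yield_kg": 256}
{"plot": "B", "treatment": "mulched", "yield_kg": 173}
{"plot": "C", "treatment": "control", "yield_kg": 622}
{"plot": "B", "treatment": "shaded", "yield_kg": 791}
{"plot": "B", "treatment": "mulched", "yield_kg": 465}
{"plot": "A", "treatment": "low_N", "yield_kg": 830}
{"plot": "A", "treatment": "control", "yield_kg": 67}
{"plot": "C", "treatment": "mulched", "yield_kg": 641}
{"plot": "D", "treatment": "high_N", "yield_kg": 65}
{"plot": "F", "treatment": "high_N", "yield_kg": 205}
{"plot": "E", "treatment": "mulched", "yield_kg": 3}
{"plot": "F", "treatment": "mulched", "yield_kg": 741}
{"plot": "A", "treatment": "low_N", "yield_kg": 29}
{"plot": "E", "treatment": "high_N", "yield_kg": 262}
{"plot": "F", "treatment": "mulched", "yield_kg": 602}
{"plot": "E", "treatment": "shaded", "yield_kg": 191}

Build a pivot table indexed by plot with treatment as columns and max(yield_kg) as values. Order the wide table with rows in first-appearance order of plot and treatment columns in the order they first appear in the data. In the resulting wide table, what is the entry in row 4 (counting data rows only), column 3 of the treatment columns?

554

With rows in first-appearance order of plot, row 4 is plot=B. treatment columns in first-appearance order: low_N, high_N, mulched, control, shaded; column 3 is mulched.
Long rows with plot=B, treatment=mulched: max(554, 173, 465) = 554.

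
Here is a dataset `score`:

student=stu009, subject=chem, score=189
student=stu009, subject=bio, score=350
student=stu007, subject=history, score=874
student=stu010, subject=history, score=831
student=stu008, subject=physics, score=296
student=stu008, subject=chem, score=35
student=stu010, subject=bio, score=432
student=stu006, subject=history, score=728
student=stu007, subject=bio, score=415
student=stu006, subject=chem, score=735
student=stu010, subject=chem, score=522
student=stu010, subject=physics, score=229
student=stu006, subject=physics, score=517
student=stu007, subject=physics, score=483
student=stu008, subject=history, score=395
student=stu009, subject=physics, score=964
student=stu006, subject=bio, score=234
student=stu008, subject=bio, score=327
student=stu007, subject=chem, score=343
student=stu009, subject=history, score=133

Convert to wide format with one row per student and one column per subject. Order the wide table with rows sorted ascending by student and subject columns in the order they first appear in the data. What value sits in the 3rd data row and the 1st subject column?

With rows sorted ascending by student, row 3 is student=stu008. subject columns in first-appearance order: chem, bio, history, physics; column 1 is chem.
Long rows with student=stu008, subject=chem: score = 35.

35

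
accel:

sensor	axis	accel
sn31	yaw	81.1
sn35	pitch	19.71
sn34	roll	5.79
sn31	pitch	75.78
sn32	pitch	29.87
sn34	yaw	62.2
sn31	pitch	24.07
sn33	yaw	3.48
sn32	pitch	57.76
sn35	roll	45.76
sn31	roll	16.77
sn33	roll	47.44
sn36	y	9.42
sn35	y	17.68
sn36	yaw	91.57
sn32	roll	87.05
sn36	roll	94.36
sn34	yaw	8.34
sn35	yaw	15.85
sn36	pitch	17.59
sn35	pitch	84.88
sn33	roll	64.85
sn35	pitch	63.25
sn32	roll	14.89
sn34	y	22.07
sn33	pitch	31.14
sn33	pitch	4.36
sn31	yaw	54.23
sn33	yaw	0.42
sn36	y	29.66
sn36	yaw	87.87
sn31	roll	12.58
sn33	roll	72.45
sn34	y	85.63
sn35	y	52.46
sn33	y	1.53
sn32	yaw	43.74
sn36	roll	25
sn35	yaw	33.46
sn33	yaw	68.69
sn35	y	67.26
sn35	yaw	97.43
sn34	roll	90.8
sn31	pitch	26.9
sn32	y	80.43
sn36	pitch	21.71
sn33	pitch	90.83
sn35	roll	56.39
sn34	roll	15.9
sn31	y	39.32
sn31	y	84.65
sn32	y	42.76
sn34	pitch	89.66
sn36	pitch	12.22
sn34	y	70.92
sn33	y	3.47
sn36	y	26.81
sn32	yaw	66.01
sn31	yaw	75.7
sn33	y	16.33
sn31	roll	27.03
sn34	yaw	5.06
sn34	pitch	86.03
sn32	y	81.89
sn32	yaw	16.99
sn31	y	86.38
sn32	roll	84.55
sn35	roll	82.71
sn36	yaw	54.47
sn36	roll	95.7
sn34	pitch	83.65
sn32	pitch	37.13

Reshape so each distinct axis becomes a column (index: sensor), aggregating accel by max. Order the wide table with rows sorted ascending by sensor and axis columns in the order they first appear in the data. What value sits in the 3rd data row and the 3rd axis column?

With rows sorted ascending by sensor, row 3 is sensor=sn33. axis columns in first-appearance order: yaw, pitch, roll, y; column 3 is roll.
Long rows with sensor=sn33, axis=roll: max(47.44, 64.85, 72.45) = 72.45.

72.45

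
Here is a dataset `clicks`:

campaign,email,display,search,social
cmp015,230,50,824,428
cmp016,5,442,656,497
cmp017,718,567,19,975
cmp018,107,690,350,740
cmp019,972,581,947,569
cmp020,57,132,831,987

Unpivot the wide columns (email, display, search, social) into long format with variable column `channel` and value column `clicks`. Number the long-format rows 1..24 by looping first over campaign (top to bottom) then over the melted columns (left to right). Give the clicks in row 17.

24 rows total (6 × 4). Row 17: index ⌊(17-1)/4⌋ = 4 into campaign → cmp019; (17-1) mod 4 = 0 into the melted columns → email.
So row 17 is (cmp019, email, 972); clicks = 972.

972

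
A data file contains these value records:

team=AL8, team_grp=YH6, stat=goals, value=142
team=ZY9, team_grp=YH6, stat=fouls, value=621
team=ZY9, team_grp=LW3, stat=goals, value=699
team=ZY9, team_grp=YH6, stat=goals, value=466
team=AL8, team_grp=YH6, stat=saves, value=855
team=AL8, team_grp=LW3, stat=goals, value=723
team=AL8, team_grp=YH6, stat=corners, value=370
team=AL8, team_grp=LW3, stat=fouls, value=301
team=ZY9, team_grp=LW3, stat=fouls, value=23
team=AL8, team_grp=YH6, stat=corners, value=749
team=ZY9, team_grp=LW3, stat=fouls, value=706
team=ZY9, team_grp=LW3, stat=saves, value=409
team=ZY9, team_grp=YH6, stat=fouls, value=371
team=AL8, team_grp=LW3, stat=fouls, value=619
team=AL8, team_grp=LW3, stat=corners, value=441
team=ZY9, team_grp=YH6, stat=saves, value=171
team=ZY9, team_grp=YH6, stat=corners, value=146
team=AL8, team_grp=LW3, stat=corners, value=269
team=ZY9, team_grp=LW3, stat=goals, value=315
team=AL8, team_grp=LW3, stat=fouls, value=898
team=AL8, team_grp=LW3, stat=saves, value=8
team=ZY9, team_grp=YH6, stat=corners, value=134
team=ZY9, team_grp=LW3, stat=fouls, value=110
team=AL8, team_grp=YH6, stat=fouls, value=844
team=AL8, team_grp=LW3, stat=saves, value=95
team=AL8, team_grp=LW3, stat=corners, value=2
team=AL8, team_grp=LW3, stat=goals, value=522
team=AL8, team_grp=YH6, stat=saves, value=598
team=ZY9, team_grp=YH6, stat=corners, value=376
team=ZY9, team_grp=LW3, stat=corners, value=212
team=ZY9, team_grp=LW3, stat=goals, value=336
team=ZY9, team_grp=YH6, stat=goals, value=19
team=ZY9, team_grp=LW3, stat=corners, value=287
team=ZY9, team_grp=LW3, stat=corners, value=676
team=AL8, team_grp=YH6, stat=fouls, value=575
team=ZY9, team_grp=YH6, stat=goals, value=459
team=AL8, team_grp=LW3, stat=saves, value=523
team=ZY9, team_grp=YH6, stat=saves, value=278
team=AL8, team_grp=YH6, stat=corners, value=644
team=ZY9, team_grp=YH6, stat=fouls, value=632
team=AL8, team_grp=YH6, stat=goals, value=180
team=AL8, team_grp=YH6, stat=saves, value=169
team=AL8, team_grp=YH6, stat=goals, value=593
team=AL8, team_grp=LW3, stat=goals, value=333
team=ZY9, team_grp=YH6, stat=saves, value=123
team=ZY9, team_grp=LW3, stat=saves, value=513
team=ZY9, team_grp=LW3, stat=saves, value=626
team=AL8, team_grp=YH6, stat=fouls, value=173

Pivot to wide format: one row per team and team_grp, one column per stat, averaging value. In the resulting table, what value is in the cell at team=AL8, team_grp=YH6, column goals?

Rows with team=AL8, team_grp=YH6 and stat=goals: value values are 142, 180, 593.
(142 + 180 + 593) / 3 = 305.

305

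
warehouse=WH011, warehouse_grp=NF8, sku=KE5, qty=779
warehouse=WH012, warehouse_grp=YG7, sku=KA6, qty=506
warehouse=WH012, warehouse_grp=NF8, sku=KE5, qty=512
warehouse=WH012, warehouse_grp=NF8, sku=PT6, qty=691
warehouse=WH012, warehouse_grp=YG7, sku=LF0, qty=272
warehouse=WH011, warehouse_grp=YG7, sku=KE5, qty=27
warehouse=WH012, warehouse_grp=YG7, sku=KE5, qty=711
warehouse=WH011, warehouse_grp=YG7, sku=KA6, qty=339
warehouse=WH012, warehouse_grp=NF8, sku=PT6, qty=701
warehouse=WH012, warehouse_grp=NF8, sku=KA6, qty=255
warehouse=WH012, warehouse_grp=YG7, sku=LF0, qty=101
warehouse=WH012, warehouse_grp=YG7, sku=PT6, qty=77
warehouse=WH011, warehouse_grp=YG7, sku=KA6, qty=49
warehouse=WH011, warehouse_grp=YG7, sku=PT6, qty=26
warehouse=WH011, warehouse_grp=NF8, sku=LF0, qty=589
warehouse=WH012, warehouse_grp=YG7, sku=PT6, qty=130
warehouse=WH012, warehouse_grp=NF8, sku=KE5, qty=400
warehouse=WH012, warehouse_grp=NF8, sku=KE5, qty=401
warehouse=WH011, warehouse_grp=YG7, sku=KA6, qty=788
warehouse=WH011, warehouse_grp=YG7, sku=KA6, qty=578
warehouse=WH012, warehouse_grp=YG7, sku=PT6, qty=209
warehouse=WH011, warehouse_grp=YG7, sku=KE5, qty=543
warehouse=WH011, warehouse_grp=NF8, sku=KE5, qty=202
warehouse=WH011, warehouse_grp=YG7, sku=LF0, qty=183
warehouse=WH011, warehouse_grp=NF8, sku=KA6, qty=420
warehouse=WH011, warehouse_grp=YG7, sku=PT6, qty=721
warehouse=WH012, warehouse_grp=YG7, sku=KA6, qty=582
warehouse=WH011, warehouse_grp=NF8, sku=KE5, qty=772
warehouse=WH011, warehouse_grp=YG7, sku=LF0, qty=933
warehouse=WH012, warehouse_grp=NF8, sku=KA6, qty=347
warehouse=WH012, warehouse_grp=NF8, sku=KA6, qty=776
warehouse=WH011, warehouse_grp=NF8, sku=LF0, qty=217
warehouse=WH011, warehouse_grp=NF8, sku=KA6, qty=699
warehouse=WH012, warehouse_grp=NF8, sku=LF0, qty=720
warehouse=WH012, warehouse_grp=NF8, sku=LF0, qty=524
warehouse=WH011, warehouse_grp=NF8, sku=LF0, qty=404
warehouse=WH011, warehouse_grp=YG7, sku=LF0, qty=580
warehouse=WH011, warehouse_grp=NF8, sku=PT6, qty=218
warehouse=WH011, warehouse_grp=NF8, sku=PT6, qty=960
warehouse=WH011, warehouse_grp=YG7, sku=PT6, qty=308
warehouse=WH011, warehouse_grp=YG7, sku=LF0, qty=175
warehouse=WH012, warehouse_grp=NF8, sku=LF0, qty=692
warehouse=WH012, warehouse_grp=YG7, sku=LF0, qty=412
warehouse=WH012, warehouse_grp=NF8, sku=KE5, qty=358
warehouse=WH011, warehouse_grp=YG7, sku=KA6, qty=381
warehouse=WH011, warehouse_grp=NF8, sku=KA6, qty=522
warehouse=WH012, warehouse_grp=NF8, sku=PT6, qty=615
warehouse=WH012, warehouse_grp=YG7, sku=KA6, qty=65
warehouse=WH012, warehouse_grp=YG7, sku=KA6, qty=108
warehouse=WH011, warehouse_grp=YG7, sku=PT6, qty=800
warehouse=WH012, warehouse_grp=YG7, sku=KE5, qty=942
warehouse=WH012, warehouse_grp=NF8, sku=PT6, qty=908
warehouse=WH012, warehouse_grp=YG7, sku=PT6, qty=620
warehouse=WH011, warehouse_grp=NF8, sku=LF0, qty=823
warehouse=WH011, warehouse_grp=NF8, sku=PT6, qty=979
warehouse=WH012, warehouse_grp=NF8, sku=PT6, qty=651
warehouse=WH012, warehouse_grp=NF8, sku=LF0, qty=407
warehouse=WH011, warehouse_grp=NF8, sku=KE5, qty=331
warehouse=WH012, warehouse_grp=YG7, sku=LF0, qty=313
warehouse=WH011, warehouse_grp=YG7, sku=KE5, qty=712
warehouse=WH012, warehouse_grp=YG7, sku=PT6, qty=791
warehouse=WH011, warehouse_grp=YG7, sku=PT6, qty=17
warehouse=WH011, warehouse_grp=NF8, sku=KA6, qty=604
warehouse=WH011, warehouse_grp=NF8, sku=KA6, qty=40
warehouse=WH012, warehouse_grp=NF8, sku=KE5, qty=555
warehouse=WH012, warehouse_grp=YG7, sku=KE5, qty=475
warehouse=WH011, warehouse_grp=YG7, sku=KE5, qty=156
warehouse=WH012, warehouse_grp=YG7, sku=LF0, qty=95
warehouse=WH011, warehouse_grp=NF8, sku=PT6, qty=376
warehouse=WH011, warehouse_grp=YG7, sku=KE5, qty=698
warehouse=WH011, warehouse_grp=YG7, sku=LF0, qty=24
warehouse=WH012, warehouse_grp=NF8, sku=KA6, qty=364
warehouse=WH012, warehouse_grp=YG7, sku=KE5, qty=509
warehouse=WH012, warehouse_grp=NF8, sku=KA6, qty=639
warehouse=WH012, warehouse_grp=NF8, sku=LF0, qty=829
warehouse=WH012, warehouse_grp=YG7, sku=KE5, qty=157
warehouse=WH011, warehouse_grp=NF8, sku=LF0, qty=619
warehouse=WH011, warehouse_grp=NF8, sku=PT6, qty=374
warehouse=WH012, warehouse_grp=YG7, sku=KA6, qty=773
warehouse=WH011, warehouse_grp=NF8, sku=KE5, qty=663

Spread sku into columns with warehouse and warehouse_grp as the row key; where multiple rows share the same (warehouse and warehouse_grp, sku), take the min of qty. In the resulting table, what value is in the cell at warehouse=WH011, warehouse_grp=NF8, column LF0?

217

Rows with warehouse=WH011, warehouse_grp=NF8 and sku=LF0: qty values are 589, 217, 404, 823, 619.
min(589, 217, 404, 823, 619) = 217.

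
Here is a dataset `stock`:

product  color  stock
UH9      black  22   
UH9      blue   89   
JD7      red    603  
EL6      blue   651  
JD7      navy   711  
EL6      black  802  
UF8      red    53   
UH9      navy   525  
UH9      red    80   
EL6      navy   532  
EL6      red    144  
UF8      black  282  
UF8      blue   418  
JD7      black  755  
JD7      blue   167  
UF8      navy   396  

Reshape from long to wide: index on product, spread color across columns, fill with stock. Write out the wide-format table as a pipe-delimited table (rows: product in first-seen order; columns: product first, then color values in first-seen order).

Columns: product plus the 4 distinct color values (black, blue, red, navy).
For example, row UH9 column black takes stock=22 from the long row (UH9, black).

| product | black | blue | red | navy |
| UH9 | 22 | 89 | 80 | 525 |
| JD7 | 755 | 167 | 603 | 711 |
| EL6 | 802 | 651 | 144 | 532 |
| UF8 | 282 | 418 | 53 | 396 |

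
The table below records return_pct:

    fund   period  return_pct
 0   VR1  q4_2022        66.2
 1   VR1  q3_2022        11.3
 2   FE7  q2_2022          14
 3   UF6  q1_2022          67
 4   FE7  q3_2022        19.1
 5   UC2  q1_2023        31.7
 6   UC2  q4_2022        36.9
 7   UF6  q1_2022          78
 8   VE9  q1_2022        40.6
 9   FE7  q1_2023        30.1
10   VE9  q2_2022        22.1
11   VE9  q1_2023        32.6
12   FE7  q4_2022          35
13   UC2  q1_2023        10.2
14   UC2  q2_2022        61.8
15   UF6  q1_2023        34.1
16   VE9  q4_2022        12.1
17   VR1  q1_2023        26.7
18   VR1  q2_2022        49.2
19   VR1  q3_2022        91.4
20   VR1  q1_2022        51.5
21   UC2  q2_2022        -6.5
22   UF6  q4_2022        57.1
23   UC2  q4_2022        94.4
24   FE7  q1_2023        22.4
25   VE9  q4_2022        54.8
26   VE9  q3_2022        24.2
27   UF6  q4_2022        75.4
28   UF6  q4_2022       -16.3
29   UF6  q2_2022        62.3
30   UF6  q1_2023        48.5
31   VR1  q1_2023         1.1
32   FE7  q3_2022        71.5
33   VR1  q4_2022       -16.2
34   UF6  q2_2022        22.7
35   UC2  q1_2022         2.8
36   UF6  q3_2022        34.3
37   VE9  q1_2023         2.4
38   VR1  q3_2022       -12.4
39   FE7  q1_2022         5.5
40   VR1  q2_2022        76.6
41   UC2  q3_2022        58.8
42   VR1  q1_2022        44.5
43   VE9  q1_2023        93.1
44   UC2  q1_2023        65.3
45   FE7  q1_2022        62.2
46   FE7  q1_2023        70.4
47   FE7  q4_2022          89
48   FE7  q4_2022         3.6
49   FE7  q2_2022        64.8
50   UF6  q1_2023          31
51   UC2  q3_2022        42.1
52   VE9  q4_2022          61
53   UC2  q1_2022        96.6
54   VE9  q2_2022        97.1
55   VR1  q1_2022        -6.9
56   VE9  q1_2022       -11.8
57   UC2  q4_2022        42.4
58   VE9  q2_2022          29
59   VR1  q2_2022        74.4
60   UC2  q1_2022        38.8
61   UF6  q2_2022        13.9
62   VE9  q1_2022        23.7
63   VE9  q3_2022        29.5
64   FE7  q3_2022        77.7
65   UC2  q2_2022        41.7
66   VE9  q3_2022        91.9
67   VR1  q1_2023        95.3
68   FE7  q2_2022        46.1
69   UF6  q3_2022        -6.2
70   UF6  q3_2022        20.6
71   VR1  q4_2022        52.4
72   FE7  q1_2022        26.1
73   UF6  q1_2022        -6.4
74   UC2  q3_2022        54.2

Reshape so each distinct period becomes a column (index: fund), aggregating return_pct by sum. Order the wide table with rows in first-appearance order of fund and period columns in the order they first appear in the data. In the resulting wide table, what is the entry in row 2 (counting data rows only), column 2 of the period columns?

168.3

With rows in first-appearance order of fund, row 2 is fund=FE7. period columns in first-appearance order: q4_2022, q3_2022, q2_2022, q1_2022, q1_2023; column 2 is q3_2022.
Long rows with fund=FE7, period=q3_2022: 19.1 + 71.5 + 77.7 = 168.3.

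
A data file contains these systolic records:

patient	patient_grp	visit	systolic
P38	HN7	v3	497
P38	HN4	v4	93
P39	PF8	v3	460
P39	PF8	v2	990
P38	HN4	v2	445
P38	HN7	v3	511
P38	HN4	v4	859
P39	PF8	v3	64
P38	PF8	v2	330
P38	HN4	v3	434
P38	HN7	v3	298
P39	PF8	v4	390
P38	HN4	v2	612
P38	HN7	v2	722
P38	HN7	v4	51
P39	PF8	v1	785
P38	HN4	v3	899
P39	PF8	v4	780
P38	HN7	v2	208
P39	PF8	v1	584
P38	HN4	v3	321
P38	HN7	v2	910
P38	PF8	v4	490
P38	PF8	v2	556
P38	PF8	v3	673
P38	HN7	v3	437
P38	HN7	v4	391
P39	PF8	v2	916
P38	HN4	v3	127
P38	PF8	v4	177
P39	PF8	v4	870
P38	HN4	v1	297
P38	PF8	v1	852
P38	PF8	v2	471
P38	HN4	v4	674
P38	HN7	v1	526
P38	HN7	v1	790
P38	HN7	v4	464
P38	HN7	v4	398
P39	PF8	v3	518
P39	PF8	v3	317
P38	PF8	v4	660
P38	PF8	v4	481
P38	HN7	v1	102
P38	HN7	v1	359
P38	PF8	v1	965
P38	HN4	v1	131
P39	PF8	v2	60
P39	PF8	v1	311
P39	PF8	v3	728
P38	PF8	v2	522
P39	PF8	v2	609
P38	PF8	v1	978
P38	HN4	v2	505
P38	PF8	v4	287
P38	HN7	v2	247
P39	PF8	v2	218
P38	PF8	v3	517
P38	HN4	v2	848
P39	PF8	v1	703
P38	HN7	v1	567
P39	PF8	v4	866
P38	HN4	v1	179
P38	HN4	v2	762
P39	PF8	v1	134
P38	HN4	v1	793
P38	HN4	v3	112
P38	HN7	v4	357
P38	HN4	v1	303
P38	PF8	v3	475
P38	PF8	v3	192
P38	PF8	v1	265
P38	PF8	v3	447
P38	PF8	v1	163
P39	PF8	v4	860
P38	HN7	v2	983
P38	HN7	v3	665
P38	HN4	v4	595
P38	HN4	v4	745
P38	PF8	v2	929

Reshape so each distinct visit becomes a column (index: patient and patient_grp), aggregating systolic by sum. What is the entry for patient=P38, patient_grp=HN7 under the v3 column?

Rows with patient=P38, patient_grp=HN7 and visit=v3: systolic values are 497, 511, 298, 437, 665.
497 + 511 + 298 + 437 + 665 = 2408.

2408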